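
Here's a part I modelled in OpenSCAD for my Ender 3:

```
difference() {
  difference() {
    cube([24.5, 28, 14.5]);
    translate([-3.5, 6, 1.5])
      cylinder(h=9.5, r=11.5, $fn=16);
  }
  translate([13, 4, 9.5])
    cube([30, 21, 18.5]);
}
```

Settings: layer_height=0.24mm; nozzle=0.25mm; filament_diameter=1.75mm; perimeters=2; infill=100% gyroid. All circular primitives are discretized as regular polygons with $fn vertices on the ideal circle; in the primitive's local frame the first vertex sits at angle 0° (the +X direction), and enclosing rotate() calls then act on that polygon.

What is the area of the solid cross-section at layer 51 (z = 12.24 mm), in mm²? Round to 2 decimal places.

At z = 12.24 mm: the 24.5×28 cube contributes its full rectangle (area 686.00 mm²); the cylinder at (-3.5, 6) is absent (z outside [1.5, 11]); Subtracting the remaining from the first: none of the subtracted shapes is present at this height, so the 24.5×28 cube is unchanged — area = 686.00 mm²; the 30×21 cube at (13, 4) contributes its full rectangle (area 630.00 mm²); After the difference (first − rest): starting from the result so far (686.00 mm²), the 30×21 cube at (13, 4) partially overlaps it — only the 241.50 mm² overlap (of its 630.00 mm²) is removed, clipping the outline — area = 444.50 mm². Overall, the cross-section is a single solid region. Net area = 444.50 mm².

444.50 mm²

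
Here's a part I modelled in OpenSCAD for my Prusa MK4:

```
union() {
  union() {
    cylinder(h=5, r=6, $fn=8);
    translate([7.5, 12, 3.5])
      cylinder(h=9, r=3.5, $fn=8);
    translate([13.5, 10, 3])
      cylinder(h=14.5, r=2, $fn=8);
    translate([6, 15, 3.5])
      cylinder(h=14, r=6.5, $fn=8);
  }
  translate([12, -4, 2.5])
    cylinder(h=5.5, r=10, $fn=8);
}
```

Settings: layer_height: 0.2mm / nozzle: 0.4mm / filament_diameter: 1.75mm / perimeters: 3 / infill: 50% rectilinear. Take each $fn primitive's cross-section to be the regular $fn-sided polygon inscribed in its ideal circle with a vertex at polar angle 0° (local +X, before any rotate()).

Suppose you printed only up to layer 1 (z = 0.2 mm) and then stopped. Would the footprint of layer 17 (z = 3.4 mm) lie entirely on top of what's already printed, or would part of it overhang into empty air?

Compare the two slices. At z = 0.2: the cylinder: section is a regular 8-gon, circumradius r=6 (area = (8/2)·6.000²·sin(360°/8) = 101.82 mm²); the cylinder at (7.5, 12) does not reach this height (z outside [3.5, 12.5]); the cylinder at (13.5, 10) is not intersected at this z (z outside [3, 17.5]); the cylinder at (6, 15) is not intersected at this z (z outside [3.5, 17.5]); Combining (union): only the r=6 cylinder is present, so the union is just that shape — area = 101.82 mm²; the cylinder at (12, -4) does not reach this height (z outside [2.5, 8]); Combining (union): only the result so far is present, so the union is just that shape — area = 101.82 mm². At z = 3.4: the r=6 cylinder gives a regular 8-gon of circumradius 6 (constant along its height) (area = (8/2)·6.000²·sin(360°/8) = 101.82 mm²); the cylinder at (7.5, 12) is absent (z outside [3.5, 12.5]); the r=2 cylinder at (13.5, 10) contributes a regular 8-gon of circumradius 2 (area = (8/2)·2.000²·sin(360°/8) = 11.31 mm²); the cylinder at (6, 15) does not reach this height (z outside [3.5, 17.5]); Taking the union: the 2 present regions are separate (no shared area or edge), so areas and boundary lengths simply add and each stays a separate island — area = 113.14 mm²; the r=10 cylinder at (12, -4) gives a regular 8-gon of circumradius 10 (constant along its height) (area = (8/2)·10.000²·sin(360°/8) = 282.84 mm²); Combining (union): the regions partially overlap — summed areas 395.98 mm² minus the doubly-counted overlap 14.04 mm² gives 381.94 mm² — area = 381.94 mm². Checking containment: at z = 3.4 the cross-section extends beyond the z = 0.2 cross-section by about 280.11 mm².

part overhangs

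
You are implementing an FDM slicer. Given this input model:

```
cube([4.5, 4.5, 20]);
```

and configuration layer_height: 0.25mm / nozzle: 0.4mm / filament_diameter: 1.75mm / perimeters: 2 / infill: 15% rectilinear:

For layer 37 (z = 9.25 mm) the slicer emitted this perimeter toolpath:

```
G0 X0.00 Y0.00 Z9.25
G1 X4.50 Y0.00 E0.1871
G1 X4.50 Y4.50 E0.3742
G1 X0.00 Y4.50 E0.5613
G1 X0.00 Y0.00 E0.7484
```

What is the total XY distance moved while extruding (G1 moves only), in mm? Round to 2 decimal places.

Sum the Euclidean lengths of each G1 segment: total = 18.00 mm.

18.00 mm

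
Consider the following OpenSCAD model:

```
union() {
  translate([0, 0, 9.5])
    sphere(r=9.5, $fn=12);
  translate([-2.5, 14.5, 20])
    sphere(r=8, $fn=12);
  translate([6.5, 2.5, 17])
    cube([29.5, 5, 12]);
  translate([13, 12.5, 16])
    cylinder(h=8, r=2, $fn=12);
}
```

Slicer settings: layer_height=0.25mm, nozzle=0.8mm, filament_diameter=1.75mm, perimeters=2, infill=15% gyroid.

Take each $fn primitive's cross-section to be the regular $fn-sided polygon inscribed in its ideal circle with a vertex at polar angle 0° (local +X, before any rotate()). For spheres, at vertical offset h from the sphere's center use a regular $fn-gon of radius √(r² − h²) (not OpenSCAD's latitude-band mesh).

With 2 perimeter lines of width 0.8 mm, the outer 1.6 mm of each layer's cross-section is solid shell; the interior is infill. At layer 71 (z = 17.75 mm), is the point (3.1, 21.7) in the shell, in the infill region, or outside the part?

At z = 17.75 mm: the r=9.5 sphere slices to a regular 12-gon of circumradius 4.710 (√(r²−h²) with h=8.25 from center); the r=8 sphere at (-2.5, 14.5) slices to a regular 12-gon of circumradius 7.677 (√(r²−h²) with h=2.25 from center); the cube at (6.5, 2.5) is present — its section is the full 29.5×5 rectangle; the cylinder at (13, 12.5): section is a regular 12-gon, circumradius r=2; Combining (union): the 4 present regions are separate (no shared area or edge), so areas and boundary lengths simply add and each stays a separate island — 4 connected regions. Overall, the cross-section has 4 separate islands. The nearest boundary edge runs (1.34, 21.15)→(4.15, 18.34); distance from the point to it = 1.64 mm. The point is not inside any of the regions above, so it lies outside the cross-section (1.64 mm from the nearest boundary).

outside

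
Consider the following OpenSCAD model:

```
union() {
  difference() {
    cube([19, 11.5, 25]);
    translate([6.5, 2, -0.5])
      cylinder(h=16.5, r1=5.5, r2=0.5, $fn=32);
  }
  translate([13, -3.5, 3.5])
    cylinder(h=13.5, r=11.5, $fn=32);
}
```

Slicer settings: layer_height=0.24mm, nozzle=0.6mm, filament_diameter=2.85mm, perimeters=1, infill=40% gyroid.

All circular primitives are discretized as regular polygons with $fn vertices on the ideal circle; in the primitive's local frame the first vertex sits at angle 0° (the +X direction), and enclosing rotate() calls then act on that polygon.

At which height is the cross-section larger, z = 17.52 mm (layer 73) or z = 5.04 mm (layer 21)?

layer 21 (z = 5.04 mm)

Layer 73 (z = 17.52): the 19×11.5 cube contributes its full rectangle (area 218.50 mm²); the cone at (6.5, 2) is not intersected at this z (z outside [-0.5, 16]); Taking the first minus the rest: none of the subtracted shapes is present at this height, so the 19×11.5 cube is unchanged — area = 218.50 mm²; the cylinder at (13, -3.5) is absent (z outside [3.5, 17]); Combining (union): only that combined region is present, so the union is just that shape — area = 218.50 mm². So its area = 218.50 mm². Layer 21 (z = 5.04): the cube is present — its section is the full 19×11.5 rectangle (area 218.50 mm²); the cone at (6.5, 2): at t=0.336 of its height the radius interpolates to r₁+(r₂−r₁)t = 3.821, giving a regular 32-gon of that circumradius (area = (32/2)·3.821²·sin(360°/32) = 45.58 mm²); Subtracting the remaining from the first: starting from the 19×11.5 cube (218.50 mm²), the cone at (6.5, 2) partially overlaps it — only the 37.29 mm² overlap (of its 45.58 mm²) is removed, clipping the outline — area = 181.21 mm²; the r=11.5 cylinder at (13, -3.5) contributes a regular 32-gon of circumradius 11.5 (area = (32/2)·11.500²·sin(360°/32) = 412.81 mm²); Taking the union: the regions partially overlap — summed areas 594.02 mm² minus the doubly-counted overlap 74.27 mm² gives 519.75 mm² — area = 519.75 mm². So its area = 519.75 mm². Layer 21 is larger (519.75 vs 218.50 mm²).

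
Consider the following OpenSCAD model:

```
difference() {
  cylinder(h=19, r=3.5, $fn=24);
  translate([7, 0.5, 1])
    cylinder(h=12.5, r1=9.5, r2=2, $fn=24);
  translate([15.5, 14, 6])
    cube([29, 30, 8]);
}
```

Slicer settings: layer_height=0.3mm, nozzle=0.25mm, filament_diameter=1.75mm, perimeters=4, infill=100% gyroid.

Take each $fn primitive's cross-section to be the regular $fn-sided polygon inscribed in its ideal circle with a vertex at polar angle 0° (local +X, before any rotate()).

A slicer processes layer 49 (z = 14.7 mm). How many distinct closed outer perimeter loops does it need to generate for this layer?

1

At z = 14.7 mm: the r=3.5 cylinder contributes a regular 24-gon of circumradius 3.5; the cone at (7, 0.5) does not reach this height (z outside [1, 13.5]); the cube at (15.5, 14) does not reach this height (z outside [6, 14]); Taking the first minus the rest: none of the subtracted shapes is present at this height, so the r=3.5 cylinder is unchanged — 1 connected region. The result has 1 disconnected region.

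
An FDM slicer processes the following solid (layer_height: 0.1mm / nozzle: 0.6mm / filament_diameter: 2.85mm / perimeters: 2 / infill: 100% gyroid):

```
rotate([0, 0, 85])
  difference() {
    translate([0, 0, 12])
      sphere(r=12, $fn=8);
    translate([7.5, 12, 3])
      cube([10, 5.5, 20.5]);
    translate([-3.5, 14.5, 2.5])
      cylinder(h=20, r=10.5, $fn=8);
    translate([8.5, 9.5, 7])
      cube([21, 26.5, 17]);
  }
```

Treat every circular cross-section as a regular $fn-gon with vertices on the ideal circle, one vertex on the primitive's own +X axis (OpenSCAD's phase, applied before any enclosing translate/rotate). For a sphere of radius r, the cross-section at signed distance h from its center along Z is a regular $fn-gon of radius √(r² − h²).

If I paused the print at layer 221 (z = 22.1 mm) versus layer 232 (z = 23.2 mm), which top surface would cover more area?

layer 221 (z = 22.1 mm)

Layer 221 (z = 22.1): the r=12 sphere contributes a regular 8-gon of circumradius √(12²−10.1²) = 6.480 (area = (8/2)·6.480²·sin(360°/8) = 118.77 mm²); the cube at (7.5, 12) is present — its section is the full 10×5.5 rectangle (area 55.00 mm²); the r=10.5 cylinder at (-3.5, 14.5) gives a regular 8-gon of circumradius 10.5 (constant along its height) (area = (8/2)·10.500²·sin(360°/8) = 311.83 mm²); the cube at (8.5, 9.5) (footprint 21×26.5) is included at this height (area 556.50 mm²); Taking the first minus the rest: starting from the r=12 sphere (118.77 mm²), the 10×5.5 cube at (7.5, 12) misses the remaining region (no effect); the r=10.5 cylinder at (-3.5, 14.5) partially overlaps it — only the 4.88 mm² overlap (of its 311.83 mm²) is removed, clipping the outline; the 21×26.5 cube at (8.5, 9.5) misses the remaining region (no effect) — area = 113.89 mm²; (whole slice rotated 85° about Z — lengths, areas and connectivity unchanged). So its area = 113.89 mm². Layer 232 (z = 23.2): the r=12 sphere contributes a regular 8-gon of circumradius √(12²−11.2²) = 4.308 (area = (8/2)·4.308²·sin(360°/8) = 52.50 mm²); the cube at (7.5, 12) is present — its section is the full 10×5.5 rectangle (area 55.00 mm²); the cylinder at (-3.5, 14.5) does not reach this height (z outside [2.5, 22.5]); the 21×26.5 cube at (8.5, 9.5) contributes its full rectangle (area 556.50 mm²); Subtracting the remaining from the first: starting from the r=12 sphere (52.50 mm²), the 10×5.5 cube at (7.5, 12) misses the remaining region (no effect); the 21×26.5 cube at (8.5, 9.5) misses the remaining region (no effect) — area = 52.50 mm²; (whole slice rotated 85° about Z — lengths, areas and connectivity unchanged). So its area = 52.50 mm². Layer 221 is larger (113.89 vs 52.50 mm²).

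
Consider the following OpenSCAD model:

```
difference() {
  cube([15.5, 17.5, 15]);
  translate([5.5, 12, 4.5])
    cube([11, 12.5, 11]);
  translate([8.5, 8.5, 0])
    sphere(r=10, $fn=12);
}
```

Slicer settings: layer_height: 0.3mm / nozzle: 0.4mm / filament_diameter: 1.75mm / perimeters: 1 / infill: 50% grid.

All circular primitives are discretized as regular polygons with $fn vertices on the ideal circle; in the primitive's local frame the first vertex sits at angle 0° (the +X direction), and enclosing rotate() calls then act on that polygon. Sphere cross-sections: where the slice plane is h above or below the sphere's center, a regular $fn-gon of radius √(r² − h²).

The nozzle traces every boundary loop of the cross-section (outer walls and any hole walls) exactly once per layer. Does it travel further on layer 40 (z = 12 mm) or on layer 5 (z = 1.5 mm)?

layer 40 (z = 12 mm)

Layer 40 (z = 12): the 15.5×17.5 cube contributes its full rectangle (perimeter 66.00 mm); the 11×12.5 cube at (5.5, 12) contributes its full rectangle (perimeter 47.00 mm); the sphere at (8.5, 8.5) does not reach this height (|z−center|=12.000 > r=10); Subtracting the remaining from the first: starting from the 15.5×17.5 cube, the 11×12.5 cube at (5.5, 12) partially overlaps it — only the 55.00 mm² overlap (of its 137.50 mm²) is removed, clipping the outline — boundary = 66.00 mm. So its perimeter = 66.00 mm. Layer 5 (z = 1.5): the cube (footprint 15.5×17.5) is included at this height (perimeter 66.00 mm); the cube at (5.5, 12) is not intersected at this z (z outside [4.5, 15.5]); the sphere at (8.5, 8.5): section is a regular 12-gon, circumradius = √(r²−h²) = √(10²−1.5²) = 9.887 (perimeter = 2·12·9.887·sin(180°/12) = 61.41 mm); Taking the first minus the rest: starting from the 15.5×17.5 cube, the r=10 sphere at (8.5, 8.5) partially overlaps it — only the 251.54 mm² overlap (of its 293.25 mm²) is removed, clipping the outline — boundary = 45.43 mm. So its perimeter = 45.43 mm. Layer 40 is larger (66.00 vs 45.43 mm).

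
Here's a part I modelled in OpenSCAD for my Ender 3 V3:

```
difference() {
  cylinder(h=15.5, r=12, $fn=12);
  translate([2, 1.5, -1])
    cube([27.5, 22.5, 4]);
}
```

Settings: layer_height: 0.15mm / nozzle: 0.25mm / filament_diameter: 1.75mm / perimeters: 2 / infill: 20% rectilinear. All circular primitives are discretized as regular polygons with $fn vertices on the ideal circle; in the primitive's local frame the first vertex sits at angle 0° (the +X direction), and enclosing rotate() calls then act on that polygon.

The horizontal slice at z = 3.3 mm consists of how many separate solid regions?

1

At z = 3.3 mm: the cylinder: section is a regular 12-gon, circumradius r=12; the cube at (2, 1.5) does not reach this height (z outside [-1, 3]); Taking the first minus the rest: none of the subtracted shapes is present at this height, so the r=12 cylinder is unchanged — 1 connected region. The result has 1 disconnected region.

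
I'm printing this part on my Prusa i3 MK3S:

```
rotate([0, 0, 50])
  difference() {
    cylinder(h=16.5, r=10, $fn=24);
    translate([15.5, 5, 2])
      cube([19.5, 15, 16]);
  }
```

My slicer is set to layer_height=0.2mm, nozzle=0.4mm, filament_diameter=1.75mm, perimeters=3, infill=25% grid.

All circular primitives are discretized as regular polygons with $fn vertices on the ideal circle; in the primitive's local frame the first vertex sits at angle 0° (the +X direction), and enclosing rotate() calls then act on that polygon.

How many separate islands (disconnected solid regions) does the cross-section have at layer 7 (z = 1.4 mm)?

1

At z = 1.4 mm: the cylinder: section is a regular 24-gon, circumradius r=10; the cube at (15.5, 5) is not intersected at this z (z outside [2, 18]); After the difference (first − rest): none of the subtracted shapes is present at this height, so the r=10 cylinder is unchanged — 1 connected region; (rotated 50° about Z; rotation is an isometry so areas/perimeters/island counts are preserved). Overall, the cross-section is a single solid region. Island count = 1.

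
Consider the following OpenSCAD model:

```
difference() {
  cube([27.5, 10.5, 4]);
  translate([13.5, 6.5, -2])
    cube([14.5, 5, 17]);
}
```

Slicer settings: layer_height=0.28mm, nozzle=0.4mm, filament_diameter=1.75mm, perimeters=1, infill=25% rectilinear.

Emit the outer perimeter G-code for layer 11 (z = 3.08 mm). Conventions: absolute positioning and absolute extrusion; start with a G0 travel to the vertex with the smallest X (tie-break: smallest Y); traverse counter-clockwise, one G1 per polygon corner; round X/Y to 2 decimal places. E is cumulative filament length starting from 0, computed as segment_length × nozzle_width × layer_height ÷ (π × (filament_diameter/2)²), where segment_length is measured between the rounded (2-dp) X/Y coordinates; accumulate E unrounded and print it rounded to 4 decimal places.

G0 X0.00 Y0.00 Z3.08
G1 X27.50 Y0.00 E1.2805
G1 X27.50 Y6.50 E1.5832
G1 X13.50 Y6.50 E2.2351
G1 X13.50 Y10.50 E2.4213
G1 X0.00 Y10.50 E3.0500
G1 X0.00 Y0.00 E3.5389

At z = 3.08 mm: the 27.5×10.5 cube contributes its full rectangle; the cube at (13.5, 6.5) (footprint 14.5×5) is included at this height; Subtracting the remaining from the first: starting from the 27.5×10.5 cube, the 14.5×5 cube at (13.5, 6.5) partially overlaps it — only the 56.00 mm² overlap (of its 72.50 mm²) is removed, clipping the outline — 1 connected region. The outline is a single polygon with 6 vertices. Extrusion per mm of travel: 0.4 × 0.28 / (π × 0.875²) = 0.046564. Accumulating E over each segment gives final E = 3.5389.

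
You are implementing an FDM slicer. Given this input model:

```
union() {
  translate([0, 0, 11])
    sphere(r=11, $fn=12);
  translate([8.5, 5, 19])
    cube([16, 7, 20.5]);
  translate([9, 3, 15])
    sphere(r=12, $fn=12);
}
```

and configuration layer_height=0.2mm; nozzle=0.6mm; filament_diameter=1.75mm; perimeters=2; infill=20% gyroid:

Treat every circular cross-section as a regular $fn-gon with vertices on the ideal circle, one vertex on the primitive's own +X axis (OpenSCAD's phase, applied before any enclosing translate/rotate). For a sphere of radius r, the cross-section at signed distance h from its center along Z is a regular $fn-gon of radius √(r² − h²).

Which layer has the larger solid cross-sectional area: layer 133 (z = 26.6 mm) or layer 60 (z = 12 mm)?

Layer 133 (z = 26.6): the sphere is absent (|z−center|=15.600 > r=11); the cube at (8.5, 5) is present — its section is the full 16×7 rectangle (area 112.00 mm²); the sphere at (9, 3): section is a regular 12-gon, circumradius = √(r²−h²) = √(12²−11.6²) = 3.072 (area = (12/2)·3.072²·sin(360°/12) = 28.32 mm²); Merging all regions: the regions partially overlap — summed areas 140.32 mm² minus the doubly-counted overlap 2.05 mm² gives 138.27 mm² — area = 138.27 mm². So its area = 138.27 mm². Layer 60 (z = 12): the r=11 sphere contributes a regular 12-gon of circumradius √(11²−1²) = 10.954 (area = (12/2)·10.954²·sin(360°/12) = 360.00 mm²); the cube at (8.5, 5) is absent (z outside [19, 39.5]); the r=12 sphere at (9, 3) slices to a regular 12-gon of circumradius 11.619 (√(r²−h²) with h=3 from center) (area = (12/2)·11.619²·sin(360°/12) = 405.00 mm²); Merging all regions: the regions partially overlap — summed areas 765.00 mm² minus the doubly-counted overlap 179.07 mm² gives 585.93 mm² — area = 585.93 mm². So its area = 585.93 mm². Layer 60 is larger (585.93 vs 138.27 mm²).

layer 60 (z = 12 mm)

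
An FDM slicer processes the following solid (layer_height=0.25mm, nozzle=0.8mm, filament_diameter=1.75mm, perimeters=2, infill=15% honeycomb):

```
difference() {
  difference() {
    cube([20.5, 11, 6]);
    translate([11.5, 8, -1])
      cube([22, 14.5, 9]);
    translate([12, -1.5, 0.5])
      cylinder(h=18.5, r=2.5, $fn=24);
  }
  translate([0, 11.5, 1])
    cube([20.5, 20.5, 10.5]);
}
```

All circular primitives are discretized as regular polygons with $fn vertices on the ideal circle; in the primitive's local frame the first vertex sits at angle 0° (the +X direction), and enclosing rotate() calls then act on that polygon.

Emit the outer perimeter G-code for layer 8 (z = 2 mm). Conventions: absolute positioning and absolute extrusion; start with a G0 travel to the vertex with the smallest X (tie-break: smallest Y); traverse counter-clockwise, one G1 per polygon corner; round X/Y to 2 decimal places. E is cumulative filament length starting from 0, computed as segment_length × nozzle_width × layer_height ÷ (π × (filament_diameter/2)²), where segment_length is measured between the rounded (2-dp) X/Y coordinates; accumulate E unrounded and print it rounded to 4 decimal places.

At z = 2 mm: the cube is present — its section is the full 20.5×11 rectangle; the cube at (11.5, 8) is present — its section is the full 22×14.5 rectangle; the cylinder at (12, -1.5): section is a regular 24-gon, circumradius r=2.5; Subtracting the remaining from the first: starting from the 20.5×11 cube, the 22×14.5 cube at (11.5, 8) partially overlaps it — only the 27.00 mm² overlap (of its 319.00 mm²) is removed, clipping the outline; the r=2.5 cylinder at (12, -1.5) partially overlaps it — only the 2.73 mm² overlap (of its 19.41 mm²) is removed, clipping the outline — 1 connected region; the cube at (0, 11.5) is present — its section is the full 20.5×20.5 rectangle; Taking the first minus the rest: starting from the result so far, the 20.5×20.5 cube at (0, 11.5) misses the remaining region (no effect) — 1 connected region. The outline is a single polygon with 15 vertices. Extrusion per mm of travel: 0.8 × 0.25 / (π × 0.875²) = 0.083150. Accumulating E over each segment gives final E = 5.2924.

G0 X0.00 Y0.00 Z2.00
G1 X10.03 Y0.00 E0.8340
G1 X10.23 Y0.27 E0.8619
G1 X10.75 Y0.67 E0.9165
G1 X11.35 Y0.91 E0.9702
G1 X12.00 Y1.00 E1.0248
G1 X12.65 Y0.91 E1.0793
G1 X13.25 Y0.67 E1.1331
G1 X13.77 Y0.27 E1.1876
G1 X13.97 Y0.00 E1.2156
G1 X20.50 Y0.00 E1.7585
G1 X20.50 Y8.00 E2.4237
G1 X11.50 Y8.00 E3.1721
G1 X11.50 Y11.00 E3.4215
G1 X0.00 Y11.00 E4.3778
G1 X0.00 Y0.00 E5.2924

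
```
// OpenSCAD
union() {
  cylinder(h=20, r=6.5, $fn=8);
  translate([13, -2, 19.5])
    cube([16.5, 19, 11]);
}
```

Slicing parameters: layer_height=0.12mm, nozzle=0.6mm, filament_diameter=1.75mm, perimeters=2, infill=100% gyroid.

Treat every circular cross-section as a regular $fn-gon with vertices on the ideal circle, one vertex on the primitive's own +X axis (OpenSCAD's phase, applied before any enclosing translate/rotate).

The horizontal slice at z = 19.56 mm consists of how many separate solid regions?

2

At z = 19.56 mm: the r=6.5 cylinder contributes a regular 8-gon of circumradius 6.5; the 16.5×19 cube at (13, -2) contributes its full rectangle; Taking the union: the 2 present regions are separate (no shared area or edge), so areas and boundary lengths simply add and each stays a separate island — 2 connected regions. The result has 2 disconnected regions.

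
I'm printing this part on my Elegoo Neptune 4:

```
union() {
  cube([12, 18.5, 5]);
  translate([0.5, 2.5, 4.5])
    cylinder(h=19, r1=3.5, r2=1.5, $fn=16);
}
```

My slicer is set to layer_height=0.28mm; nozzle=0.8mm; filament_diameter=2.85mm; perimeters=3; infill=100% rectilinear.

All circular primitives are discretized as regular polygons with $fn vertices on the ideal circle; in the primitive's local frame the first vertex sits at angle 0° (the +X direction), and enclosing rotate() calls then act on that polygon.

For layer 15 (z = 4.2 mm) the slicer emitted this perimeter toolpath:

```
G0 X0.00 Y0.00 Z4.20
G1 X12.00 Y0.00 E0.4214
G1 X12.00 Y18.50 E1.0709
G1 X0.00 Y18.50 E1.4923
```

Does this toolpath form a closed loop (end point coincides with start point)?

Start point (G0): (0.00, 0.00). End point (last G1): the path does not return to the start — open.

no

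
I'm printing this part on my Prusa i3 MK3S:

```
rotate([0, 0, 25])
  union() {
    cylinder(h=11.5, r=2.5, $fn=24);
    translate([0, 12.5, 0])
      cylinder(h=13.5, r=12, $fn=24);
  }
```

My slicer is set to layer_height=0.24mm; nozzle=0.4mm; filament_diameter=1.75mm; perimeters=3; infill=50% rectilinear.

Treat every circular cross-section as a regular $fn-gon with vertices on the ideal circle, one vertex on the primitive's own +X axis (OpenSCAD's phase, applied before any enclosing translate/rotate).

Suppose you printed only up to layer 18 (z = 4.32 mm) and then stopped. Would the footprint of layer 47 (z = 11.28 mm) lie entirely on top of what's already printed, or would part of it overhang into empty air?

Compare the two slices. At z = 4.32: the r=2.5 cylinder contributes a regular 24-gon of circumradius 2.5 (area = (24/2)·2.500²·sin(360°/24) = 19.41 mm²); the r=12 cylinder at (0, 12.5) gives a regular 24-gon of circumradius 12 (constant along its height) (area = (24/2)·12.000²·sin(360°/24) = 447.24 mm²); Combining (union): the regions partially overlap — summed areas 466.65 mm² minus the doubly-counted overlap 6.48 mm² gives 460.17 mm² — area = 460.17 mm²; (rotated 25° about Z; rotation is an isometry so areas/perimeters/island counts are preserved). At z = 11.28: the r=2.5 cylinder gives a regular 24-gon of circumradius 2.5 (constant along its height) (area = (24/2)·2.500²·sin(360°/24) = 19.41 mm²); the r=12 cylinder at (0, 12.5) contributes a regular 24-gon of circumradius 12 (area = (24/2)·12.000²·sin(360°/24) = 447.24 mm²); Combining (union): the regions partially overlap — summed areas 466.65 mm² minus the doubly-counted overlap 6.48 mm² gives 460.17 mm² — area = 460.17 mm²; (rotated 25° about Z; rotation is an isometry so areas/perimeters/island counts are preserved). Checking containment: the cross-section at z = 11.28 is a subset of the cross-section at z = 4.32.

entirely on top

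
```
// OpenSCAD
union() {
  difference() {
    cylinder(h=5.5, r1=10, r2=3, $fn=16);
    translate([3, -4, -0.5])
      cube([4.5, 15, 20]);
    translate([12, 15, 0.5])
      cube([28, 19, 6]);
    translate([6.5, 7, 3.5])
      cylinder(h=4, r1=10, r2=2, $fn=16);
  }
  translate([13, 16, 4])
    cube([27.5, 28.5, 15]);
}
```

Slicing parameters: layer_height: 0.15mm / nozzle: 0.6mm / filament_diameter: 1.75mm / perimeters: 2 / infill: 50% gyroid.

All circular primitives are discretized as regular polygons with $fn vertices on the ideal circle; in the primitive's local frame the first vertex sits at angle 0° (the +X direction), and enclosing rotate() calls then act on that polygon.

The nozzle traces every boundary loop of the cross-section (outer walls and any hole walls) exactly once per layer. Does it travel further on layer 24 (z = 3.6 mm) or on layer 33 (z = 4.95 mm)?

layer 33 (z = 4.95 mm)

Layer 24 (z = 3.6): the cone: at t=0.655 of its height the radius interpolates to r₁+(r₂−r₁)t = 5.418, giving a regular 16-gon of that circumradius (perimeter = 2·16·5.418·sin(180°/16) = 33.83 mm); the 4.5×15 cube at (3, -4) contributes its full rectangle (perimeter 39.00 mm); the cube at (12, 15) (footprint 28×19) is included at this height (perimeter 94.00 mm); the cone at (6.5, 7): at t=0.025 of its height the radius interpolates to r₁+(r₂−r₁)t = 9.800, giving a regular 16-gon of that circumradius (perimeter = 2·16·9.800·sin(180°/16) = 61.18 mm); After the difference (first − rest): starting from the cone, the 4.5×15 cube at (3, -4) partially overlaps it — only the 14.51 mm² overlap (of its 67.50 mm²) is removed, clipping the outline; the 28×19 cube at (12, 15) misses the remaining region (no effect); the cone at (6.5, 7) partially overlaps it — only the 28.62 mm² overlap (of its 294.02 mm²) is removed, clipping the outline — boundary = 29.51 mm; the cube at (13, 16) is not intersected at this z (z outside [4, 19]); Taking the union: only that combined region is present, so the union is just that shape — boundary = 29.51 mm. So its perimeter = 29.51 mm. Layer 33 (z = 4.95): the cone (r1=10→r2=3) has section circumradius 3.700 here — a regular 16-gon (perimeter = 2·16·3.700·sin(180°/16) = 23.10 mm); the 4.5×15 cube at (3, -4) contributes its full rectangle (perimeter 39.00 mm); the 28×19 cube at (12, 15) contributes its full rectangle (perimeter 94.00 mm); the cone at (6.5, 7): at t=0.363 of its height the radius interpolates to r₁+(r₂−r₁)t = 7.100, giving a regular 16-gon of that circumradius (perimeter = 2·16·7.100·sin(180°/16) = 44.32 mm); Subtracting the remaining from the first: starting from the cone, the 4.5×15 cube at (3, -4) partially overlaps it — only the 1.85 mm² overlap (of its 67.50 mm²) is removed, clipping the outline; the 28×19 cube at (12, 15) misses the remaining region (no effect); the cone at (6.5, 7) partially overlaps it — only the 2.84 mm² overlap (of its 154.33 mm²) is removed, clipping the outline — boundary = 22.33 mm; the cube at (13, 16) (footprint 27.5×28.5) is included at this height (perimeter 112.00 mm); Merging all regions: the 2 present regions are separate (no shared area or edge), so areas and boundary lengths simply add and each stays a separate island — boundary = 134.33 mm. So its perimeter = 134.33 mm. Layer 33 is larger (134.33 vs 29.51 mm).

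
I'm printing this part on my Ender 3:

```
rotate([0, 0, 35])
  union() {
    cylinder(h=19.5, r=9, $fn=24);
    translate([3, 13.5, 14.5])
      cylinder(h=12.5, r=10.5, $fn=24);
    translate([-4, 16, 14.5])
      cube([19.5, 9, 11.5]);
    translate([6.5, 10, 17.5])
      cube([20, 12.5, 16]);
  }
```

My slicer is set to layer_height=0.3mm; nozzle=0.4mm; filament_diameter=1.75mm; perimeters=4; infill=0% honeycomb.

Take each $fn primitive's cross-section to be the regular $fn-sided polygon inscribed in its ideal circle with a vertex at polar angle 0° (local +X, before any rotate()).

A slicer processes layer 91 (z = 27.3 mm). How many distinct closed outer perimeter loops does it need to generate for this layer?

At z = 27.3 mm: the cylinder does not reach this height (z outside [0, 19.5]); the cylinder at (3, 13.5) does not reach this height (z outside [14.5, 27]); the cube at (-4, 16) does not reach this height (z outside [14.5, 26]); the 20×12.5 cube at (6.5, 10) contributes its full rectangle; Taking the union: only the 20×12.5 cube at (6.5, 10) is present, so the union is just that shape — 1 connected region; (whole slice rotated 35° about Z — lengths, areas and connectivity unchanged). The result has 1 disconnected region.

1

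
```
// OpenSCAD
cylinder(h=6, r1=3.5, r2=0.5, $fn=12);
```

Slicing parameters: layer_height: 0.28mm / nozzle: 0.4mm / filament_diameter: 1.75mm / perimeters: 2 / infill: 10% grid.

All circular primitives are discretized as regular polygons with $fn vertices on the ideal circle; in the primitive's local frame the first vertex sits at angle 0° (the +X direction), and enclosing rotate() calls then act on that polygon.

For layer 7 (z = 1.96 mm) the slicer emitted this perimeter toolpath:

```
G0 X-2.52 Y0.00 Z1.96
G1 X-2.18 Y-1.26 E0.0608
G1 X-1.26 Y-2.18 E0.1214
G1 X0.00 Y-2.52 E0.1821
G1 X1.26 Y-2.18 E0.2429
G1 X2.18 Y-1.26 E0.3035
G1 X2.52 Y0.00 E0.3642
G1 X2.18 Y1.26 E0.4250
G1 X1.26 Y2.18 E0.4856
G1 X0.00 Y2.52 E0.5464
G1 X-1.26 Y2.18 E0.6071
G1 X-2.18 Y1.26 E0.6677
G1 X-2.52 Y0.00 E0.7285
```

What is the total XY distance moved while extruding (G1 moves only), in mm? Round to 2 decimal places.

Sum the Euclidean lengths of each G1 segment: total = 15.64 mm.

15.64 mm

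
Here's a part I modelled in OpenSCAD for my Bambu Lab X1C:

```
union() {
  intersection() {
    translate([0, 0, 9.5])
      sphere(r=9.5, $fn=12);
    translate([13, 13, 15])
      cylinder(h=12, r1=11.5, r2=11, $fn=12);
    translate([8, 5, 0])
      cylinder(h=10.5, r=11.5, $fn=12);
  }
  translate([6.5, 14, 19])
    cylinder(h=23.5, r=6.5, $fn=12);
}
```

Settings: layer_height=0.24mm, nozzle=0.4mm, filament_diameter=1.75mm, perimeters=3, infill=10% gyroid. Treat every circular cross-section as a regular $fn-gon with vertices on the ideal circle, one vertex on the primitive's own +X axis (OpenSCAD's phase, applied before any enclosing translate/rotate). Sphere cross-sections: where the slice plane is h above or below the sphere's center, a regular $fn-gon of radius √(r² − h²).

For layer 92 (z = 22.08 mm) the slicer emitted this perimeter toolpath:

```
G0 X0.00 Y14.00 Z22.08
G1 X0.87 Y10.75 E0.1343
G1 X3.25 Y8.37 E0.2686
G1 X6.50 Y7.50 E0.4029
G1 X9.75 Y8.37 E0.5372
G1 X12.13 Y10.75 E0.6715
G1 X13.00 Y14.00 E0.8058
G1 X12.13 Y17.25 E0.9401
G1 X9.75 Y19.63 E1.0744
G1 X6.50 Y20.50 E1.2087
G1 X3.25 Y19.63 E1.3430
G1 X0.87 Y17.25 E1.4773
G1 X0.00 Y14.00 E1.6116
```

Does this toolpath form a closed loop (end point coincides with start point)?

yes

Start point (G0): (0.00, 14.00). End point (last G1): the path returns to the start — closed.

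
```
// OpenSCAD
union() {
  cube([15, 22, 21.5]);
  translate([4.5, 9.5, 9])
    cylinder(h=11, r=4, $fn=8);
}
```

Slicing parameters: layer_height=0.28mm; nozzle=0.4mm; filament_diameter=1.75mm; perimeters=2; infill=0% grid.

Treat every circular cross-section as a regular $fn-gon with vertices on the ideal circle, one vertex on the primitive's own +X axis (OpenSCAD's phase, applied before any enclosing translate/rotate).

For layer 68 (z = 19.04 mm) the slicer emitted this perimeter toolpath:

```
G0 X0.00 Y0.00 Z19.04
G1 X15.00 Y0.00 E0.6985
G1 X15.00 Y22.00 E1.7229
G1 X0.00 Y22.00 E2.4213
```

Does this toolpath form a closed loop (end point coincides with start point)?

no

Start point (G0): (0.00, 0.00). End point (last G1): the path does not return to the start — open.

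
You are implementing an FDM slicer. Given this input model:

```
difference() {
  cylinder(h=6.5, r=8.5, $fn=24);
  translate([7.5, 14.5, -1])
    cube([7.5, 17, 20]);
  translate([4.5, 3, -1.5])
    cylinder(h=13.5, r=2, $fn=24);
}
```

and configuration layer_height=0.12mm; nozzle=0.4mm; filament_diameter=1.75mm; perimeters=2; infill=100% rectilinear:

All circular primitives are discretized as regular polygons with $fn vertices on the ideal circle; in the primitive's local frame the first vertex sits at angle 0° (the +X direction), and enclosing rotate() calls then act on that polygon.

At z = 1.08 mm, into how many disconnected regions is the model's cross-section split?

1

At z = 1.08 mm: the cylinder: section is a regular 24-gon, circumradius r=8.5; the cube at (7.5, 14.5) (footprint 7.5×17) is included at this height; the cylinder at (4.5, 3): section is a regular 24-gon, circumradius r=2; Subtracting the remaining from the first: starting from the r=8.5 cylinder, the 7.5×17 cube at (7.5, 14.5) misses the remaining region (no effect); the r=2 cylinder at (4.5, 3) lies wholly inside it (removes its full 12.42 mm² and its 12.53 mm outline becomes a hole wall) — 1 connected region with 1 hole. The result has 1 disconnected region.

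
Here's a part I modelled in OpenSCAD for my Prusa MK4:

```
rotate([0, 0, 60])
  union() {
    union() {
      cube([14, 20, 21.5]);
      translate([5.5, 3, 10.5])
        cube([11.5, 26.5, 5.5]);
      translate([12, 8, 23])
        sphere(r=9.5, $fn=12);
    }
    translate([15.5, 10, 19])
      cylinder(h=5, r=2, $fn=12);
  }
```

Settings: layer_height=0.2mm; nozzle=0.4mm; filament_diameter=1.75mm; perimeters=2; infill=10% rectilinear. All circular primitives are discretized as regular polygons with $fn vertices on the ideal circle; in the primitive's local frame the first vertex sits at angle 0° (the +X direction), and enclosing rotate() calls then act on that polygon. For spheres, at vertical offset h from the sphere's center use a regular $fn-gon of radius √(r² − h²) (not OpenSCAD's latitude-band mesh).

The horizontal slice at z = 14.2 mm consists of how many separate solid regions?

At z = 14.2 mm: the cube is present — its section is the full 14×20 rectangle; the cube at (5.5, 3) (footprint 11.5×26.5) is included at this height; the r=9.5 sphere at (12, 8) contributes a regular 12-gon of circumradius √(9.5²−8.8²) = 3.579; Taking the union: the regions partially overlap (shared area 182.93 mm²), so overlapping operands fuse into one piece — 1 connected region; the cylinder at (15.5, 10) is not intersected at this z (z outside [19, 24]); Taking the union: only the result so far is present, so the union is just that shape — 1 connected region; (rotated 60° about Z; rotation is an isometry so areas/perimeters/island counts are preserved). The result has 1 disconnected region.

1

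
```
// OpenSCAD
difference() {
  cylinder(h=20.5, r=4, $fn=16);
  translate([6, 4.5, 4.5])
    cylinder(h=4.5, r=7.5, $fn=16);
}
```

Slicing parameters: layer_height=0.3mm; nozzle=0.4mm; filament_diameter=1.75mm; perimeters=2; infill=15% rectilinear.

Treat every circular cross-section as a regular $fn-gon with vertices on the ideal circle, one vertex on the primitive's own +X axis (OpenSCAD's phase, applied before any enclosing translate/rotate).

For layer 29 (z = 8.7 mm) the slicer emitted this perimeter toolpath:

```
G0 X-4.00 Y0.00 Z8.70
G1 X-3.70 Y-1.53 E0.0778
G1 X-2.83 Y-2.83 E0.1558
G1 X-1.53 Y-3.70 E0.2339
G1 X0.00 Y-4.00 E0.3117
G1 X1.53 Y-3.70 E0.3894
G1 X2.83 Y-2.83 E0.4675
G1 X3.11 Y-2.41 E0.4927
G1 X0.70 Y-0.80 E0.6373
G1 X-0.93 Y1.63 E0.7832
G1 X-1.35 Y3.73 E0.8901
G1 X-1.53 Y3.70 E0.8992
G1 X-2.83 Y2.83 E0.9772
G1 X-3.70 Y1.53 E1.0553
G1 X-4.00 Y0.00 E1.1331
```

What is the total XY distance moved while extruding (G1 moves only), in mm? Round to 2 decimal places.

22.71 mm

Sum the Euclidean lengths of each G1 segment: total = 22.71 mm.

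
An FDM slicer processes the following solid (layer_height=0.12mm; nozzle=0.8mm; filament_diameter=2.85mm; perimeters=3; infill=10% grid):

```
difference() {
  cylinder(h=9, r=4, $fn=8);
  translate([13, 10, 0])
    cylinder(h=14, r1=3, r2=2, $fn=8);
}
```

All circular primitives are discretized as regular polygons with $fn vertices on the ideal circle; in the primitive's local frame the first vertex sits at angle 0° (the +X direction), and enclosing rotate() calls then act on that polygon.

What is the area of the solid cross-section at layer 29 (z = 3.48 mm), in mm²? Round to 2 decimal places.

45.25 mm²

At z = 3.48 mm: the cylinder: section is a regular 8-gon, circumradius r=4 (area = (8/2)·4.000²·sin(360°/8) = 45.25 mm²); the cone at (13, 10): at t=0.249 of its height the radius interpolates to r₁+(r₂−r₁)t = 2.751, giving a regular 8-gon of that circumradius (area = (8/2)·2.751²·sin(360°/8) = 21.41 mm²); After the difference (first − rest): starting from the r=4 cylinder (45.25 mm²), the cone at (13, 10) misses the remaining region (no effect) — area = 45.25 mm². Overall, the cross-section is a single solid region. Net area = 45.25 mm².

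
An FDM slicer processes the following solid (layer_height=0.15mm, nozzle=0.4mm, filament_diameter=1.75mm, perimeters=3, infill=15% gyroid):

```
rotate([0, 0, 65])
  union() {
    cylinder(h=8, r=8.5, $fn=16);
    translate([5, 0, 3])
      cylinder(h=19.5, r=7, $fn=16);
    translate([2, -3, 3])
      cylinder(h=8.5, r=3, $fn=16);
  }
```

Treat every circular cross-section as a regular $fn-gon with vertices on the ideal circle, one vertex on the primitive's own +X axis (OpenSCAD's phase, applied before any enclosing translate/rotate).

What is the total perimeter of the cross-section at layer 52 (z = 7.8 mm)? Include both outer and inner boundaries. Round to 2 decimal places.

59.09 mm

At z = 7.8 mm: the r=8.5 cylinder contributes a regular 16-gon of circumradius 8.5 (perimeter = 2·16·8.500·sin(180°/16) = 53.06 mm); the r=7 cylinder at (5, 0) contributes a regular 16-gon of circumradius 7 (perimeter = 2·16·7.000·sin(180°/16) = 43.70 mm); the r=3 cylinder at (2, -3) contributes a regular 16-gon of circumradius 3 (perimeter = 2·16·3.000·sin(180°/16) = 18.73 mm); Combining (union): the regions partially overlap (shared area 134.45 mm²), so the edge portions inside another operand are dropped and the merged outline is re-measured after clipping — boundary = 59.09 mm; (rotated 65° about Z; rotation is an isometry so areas/perimeters/island counts are preserved). Overall, the cross-section is a single solid region. Total boundary length (outer) = 59.09 mm.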